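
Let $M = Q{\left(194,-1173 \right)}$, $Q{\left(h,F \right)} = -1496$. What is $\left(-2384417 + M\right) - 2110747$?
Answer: $-4496660$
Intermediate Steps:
$M = -1496$
$\left(-2384417 + M\right) - 2110747 = \left(-2384417 - 1496\right) - 2110747 = -2385913 - 2110747 = -4496660$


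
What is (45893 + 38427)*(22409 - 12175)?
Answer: 862930880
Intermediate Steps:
(45893 + 38427)*(22409 - 12175) = 84320*10234 = 862930880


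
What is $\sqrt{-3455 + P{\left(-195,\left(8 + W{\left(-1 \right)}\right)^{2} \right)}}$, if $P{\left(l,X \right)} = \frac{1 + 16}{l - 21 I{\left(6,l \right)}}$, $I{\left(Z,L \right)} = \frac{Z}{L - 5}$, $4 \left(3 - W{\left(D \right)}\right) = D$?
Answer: $\frac{i \sqrt{1305321570795}}{19437} \approx 58.78 i$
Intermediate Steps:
$W{\left(D \right)} = 3 - \frac{D}{4}$
$I{\left(Z,L \right)} = \frac{Z}{-5 + L}$
$P{\left(l,X \right)} = \frac{17}{l - \frac{126}{-5 + l}}$ ($P{\left(l,X \right)} = \frac{1 + 16}{l - 21 \frac{6}{-5 + l}} = \frac{17}{l - \frac{126}{-5 + l}}$)
$\sqrt{-3455 + P{\left(-195,\left(8 + W{\left(-1 \right)}\right)^{2} \right)}} = \sqrt{-3455 + \frac{17 \left(-5 - 195\right)}{-126 - 195 \left(-5 - 195\right)}} = \sqrt{-3455 + 17 \frac{1}{-126 - -39000} \left(-200\right)} = \sqrt{-3455 + 17 \frac{1}{-126 + 39000} \left(-200\right)} = \sqrt{-3455 + 17 \cdot \frac{1}{38874} \left(-200\right)} = \sqrt{-3455 - \frac{1700}{19437}} = \sqrt{- \frac{67156535}{19437}} = \frac{i \sqrt{1305321570795}}{19437}$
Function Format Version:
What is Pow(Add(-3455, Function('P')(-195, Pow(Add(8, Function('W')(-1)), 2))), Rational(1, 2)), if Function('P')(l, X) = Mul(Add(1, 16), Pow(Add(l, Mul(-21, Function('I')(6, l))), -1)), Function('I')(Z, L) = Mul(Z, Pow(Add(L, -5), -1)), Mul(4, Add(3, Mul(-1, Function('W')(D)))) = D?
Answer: Mul(Rational(1, 19437), I, Pow(1305321570795, Rational(1, 2))) ≈ Mul(58.780, I)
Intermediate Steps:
Function('W')(D) = Add(3, Mul(Rational(-1, 4), D))
Function('I')(Z, L) = Mul(Z, Pow(Add(-5, L), -1))
Function('P')(l, X) = Mul(17, Pow(Add(l, Mul(-126, Pow(Add(-5, l), -1))), -1)) (Function('P')(l, X) = Mul(Add(1, 16), Pow(Add(l, Mul(-21, Mul(6, Pow(Add(-5, l), -1)))), -1)) = Mul(17, Pow(Add(l, Mul(-126, Pow(Add(-5, l), -1))), -1)))
Pow(Add(-3455, Function('P')(-195, Pow(Add(8, Function('W')(-1)), 2))), Rational(1, 2)) = Pow(Add(-3455, Mul(17, Pow(Add(-126, Mul(-195, Add(-5, -195))), -1), Add(-5, -195))), Rational(1, 2)) = Pow(Add(-3455, Mul(17, Pow(Add(-126, Mul(-195, -200)), -1), -200)), Rational(1, 2)) = Pow(Add(-3455, Mul(17, Pow(Add(-126, 39000), -1), -200)), Rational(1, 2)) = Pow(Add(-3455, Mul(17, Pow(38874, -1), -200)), Rational(1, 2)) = Pow(Add(-3455, Mul(17, Rational(1, 38874), -200)), Rational(1, 2)) = Pow(Add(-3455, Rational(-1700, 19437)), Rational(1, 2)) = Pow(Rational(-67156535, 19437), Rational(1, 2)) = Mul(Rational(1, 19437), I, Pow(1305321570795, Rational(1, 2)))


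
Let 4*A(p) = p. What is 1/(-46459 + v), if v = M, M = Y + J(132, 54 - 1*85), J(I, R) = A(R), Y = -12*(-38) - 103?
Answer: -4/184455 ≈ -2.1685e-5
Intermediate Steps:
A(p) = p/4
Y = 353 (Y = 456 - 103 = 353)
J(I, R) = R/4
M = 1381/4 (M = 353 + (54 - 1*85)/4 = 353 + (54 - 85)/4 = 353 + (1/4)*(-31) = 353 - 31/4 = 1381/4 ≈ 345.25)
v = 1381/4 ≈ 345.25
1/(-46459 + v) = 1/(-46459 + 1381/4) = 1/(-184455/4) = -4/184455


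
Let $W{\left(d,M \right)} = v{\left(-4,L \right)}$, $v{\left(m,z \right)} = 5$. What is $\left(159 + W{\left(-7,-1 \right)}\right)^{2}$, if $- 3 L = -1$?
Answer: $26896$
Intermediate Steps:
$L = \frac{1}{3}$ ($L = \left(- \frac{1}{3}\right) \left(-1\right) = \frac{1}{3} \approx 0.33333$)
$W{\left(d,M \right)} = 5$
$\left(159 + W{\left(-7,-1 \right)}\right)^{2} = \left(159 + 5\right)^{2} = 164^{2} = 26896$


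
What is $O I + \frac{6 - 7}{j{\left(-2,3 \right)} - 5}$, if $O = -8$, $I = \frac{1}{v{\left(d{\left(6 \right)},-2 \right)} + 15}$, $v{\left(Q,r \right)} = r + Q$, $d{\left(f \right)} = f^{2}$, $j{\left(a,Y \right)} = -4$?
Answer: $- \frac{23}{441} \approx -0.052154$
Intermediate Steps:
$v{\left(Q,r \right)} = Q + r$
$I = \frac{1}{49}$ ($I = \frac{1}{\left(6^{2} - 2\right) + 15} = \frac{1}{\left(36 - 2\right) + 15} = \frac{1}{34 + 15} = \frac{1}{49} \approx 0.020408$)
$O I + \frac{6 - 7}{j{\left(-2,3 \right)} - 5} = \left(-8\right) \frac{1}{49} + \frac{6 - 7}{-4 - 5} = - \frac{8}{49} - \frac{1}{-9} = - \frac{8}{49} - - \frac{1}{9} = - \frac{8}{49} + \frac{1}{9} = - \frac{23}{441}$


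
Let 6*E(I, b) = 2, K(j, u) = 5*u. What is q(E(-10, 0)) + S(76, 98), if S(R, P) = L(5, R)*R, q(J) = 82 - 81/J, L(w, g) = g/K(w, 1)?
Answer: 4971/5 ≈ 994.20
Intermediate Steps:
E(I, b) = 1/3 (E(I, b) = (1/6)*2 = 1/3)
L(w, g) = g/5 (L(w, g) = g/((5*1)) = g/5)
q(J) = 82 - 81/J
S(R, P) = R**2/5 (S(R, P) = (R/5)*R = R**2/5)
q(E(-10, 0)) + S(76, 98) = (82 - 81/1/3) + (1/5)*76**2 = (82 - 81*3) + (1/5)*5776 = (82 - 243) + 5776/5 = -161 + 5776/5 = 4971/5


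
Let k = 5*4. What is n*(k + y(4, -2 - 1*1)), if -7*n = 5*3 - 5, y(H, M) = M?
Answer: -170/7 ≈ -24.286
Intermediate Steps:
k = 20
n = -10/7 (n = -(5*3 - 5)/7 = -(15 - 5)/7 = -⅐*10 = -10/7 ≈ -1.4286)
n*(k + y(4, -2 - 1*1)) = -10*(20 + (-2 - 1*1))/7 = -10*(20 + (-2 - 1))/7 = -10*(20 - 3)/7 = -10/7*17 = -170/7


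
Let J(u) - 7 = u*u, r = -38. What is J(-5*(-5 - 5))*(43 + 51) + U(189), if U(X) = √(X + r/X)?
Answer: 235658 + √749343/63 ≈ 2.3567e+5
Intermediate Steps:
J(u) = 7 + u² (J(u) = 7 + u*u = 7 + u²)
U(X) = √(X - 38/X)
J(-5*(-5 - 5))*(43 + 51) + U(189) = (7 + (-5*(-5 - 5))²)*(43 + 51) + √(189 - 38/189) = (7 + (-5*(-10))²)*94 + √(189 - 38*1/189) = (7 + 50²)*94 + √(189 - 38/189) = (7 + 2500)*94 + √(35683/189) = 2507*94 + √749343/63 = 235658 + √749343/63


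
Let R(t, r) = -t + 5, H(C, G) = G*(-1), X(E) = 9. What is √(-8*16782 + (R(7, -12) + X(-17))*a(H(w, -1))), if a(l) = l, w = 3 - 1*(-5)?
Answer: I*√134249 ≈ 366.4*I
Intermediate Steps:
w = 8 (w = 3 + 5 = 8)
H(C, G) = -G
R(t, r) = 5 - t
√(-8*16782 + (R(7, -12) + X(-17))*a(H(w, -1))) = √(-8*16782 + ((5 - 1*7) + 9)*(-1*(-1))) = √(-134256 + ((5 - 7) + 9)*1) = √(-134256 + (-2 + 9)*1) = √(-134256 + 7*1) = √(-134256 + 7) = √(-134249) = I*√134249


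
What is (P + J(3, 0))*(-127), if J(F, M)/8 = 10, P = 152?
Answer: -29464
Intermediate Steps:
J(F, M) = 80 (J(F, M) = 8*10 = 80)
(P + J(3, 0))*(-127) = (152 + 80)*(-127) = 232*(-127) = -29464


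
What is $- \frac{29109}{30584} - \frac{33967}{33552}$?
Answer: $- \frac{251938987}{128269296} \approx -1.9641$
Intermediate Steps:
$- \frac{29109}{30584} - \frac{33967}{33552} = - \frac{251938987}{128269296}$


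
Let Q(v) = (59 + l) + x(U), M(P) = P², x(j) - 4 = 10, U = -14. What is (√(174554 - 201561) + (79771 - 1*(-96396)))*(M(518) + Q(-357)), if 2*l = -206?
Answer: 47264549098 + 268294*I*√27007 ≈ 4.7265e+10 + 4.4091e+7*I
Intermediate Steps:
l = -103 (l = (½)*(-206) = -103)
x(j) = 14 (x(j) = 4 + 10 = 14)
Q(v) = -30 (Q(v) = (59 - 103) + 14 = -44 + 14 = -30)
(√(174554 - 201561) + (79771 - 1*(-96396)))*(M(518) + Q(-357)) = (√(174554 - 201561) + (79771 - 1*(-96396)))*(518² - 30) = (√(-27007) + (79771 + 96396))*(268324 - 30) = (I*√27007 + 176167)*268294 = (176167 + I*√27007)*268294 = 47264549098 + 268294*I*√27007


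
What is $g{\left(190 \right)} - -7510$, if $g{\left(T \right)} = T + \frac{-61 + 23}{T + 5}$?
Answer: $\frac{1501462}{195} \approx 7699.8$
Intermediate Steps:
$g{\left(T \right)} = T - \frac{38}{5 + T}$
$g{\left(190 \right)} - -7510 = \frac{-38 + 190^{2} + 5 \cdot 190}{5 + 190} - -7510 = \frac{-38 + 36100 + 950}{195} + 7510 = \frac{1}{195} \cdot 37012 + 7510 = \frac{37012}{195} + 7510 = \frac{1501462}{195}$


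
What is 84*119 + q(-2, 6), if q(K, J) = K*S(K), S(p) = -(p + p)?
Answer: 9988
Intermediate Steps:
S(p) = -2*p
q(K, J) = -2*K² (q(K, J) = K*(-2*K) = -2*K²)
84*119 + q(-2, 6) = 84*119 - 2*(-2)² = 9996 - 2*4 = 9996 - 8 = 9988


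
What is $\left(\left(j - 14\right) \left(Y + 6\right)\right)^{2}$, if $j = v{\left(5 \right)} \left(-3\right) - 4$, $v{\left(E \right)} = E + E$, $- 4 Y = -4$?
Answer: $112896$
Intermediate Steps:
$Y = 1$ ($Y = \left(- \frac{1}{4}\right) \left(-4\right) = 1$)
$v{\left(E \right)} = 2 E$
$j = -34$ ($j = 2 \cdot 5 \left(-3\right) - 4 = 10 \left(-3\right) - 4 = -30 - 4 = -34$)
$\left(\left(j - 14\right) \left(Y + 6\right)\right)^{2} = \left(\left(-34 - 14\right) \left(1 + 6\right)\right)^{2} = \left(\left(-48\right) 7\right)^{2} = \left(-336\right)^{2} = 112896$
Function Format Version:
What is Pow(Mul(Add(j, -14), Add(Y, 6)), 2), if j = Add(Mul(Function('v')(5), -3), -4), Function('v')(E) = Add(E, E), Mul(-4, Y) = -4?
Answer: 112896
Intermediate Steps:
Y = 1 (Y = Mul(Rational(-1, 4), -4) = 1)
Function('v')(E) = Mul(2, E)
j = -34 (j = Add(Mul(Mul(2, 5), -3), -4) = Add(Mul(10, -3), -4) = Add(-30, -4) = -34)
Pow(Mul(Add(j, -14), Add(Y, 6)), 2) = Pow(Mul(Add(-34, -14), Add(1, 6)), 2) = Pow(Mul(-48, 7), 2) = Pow(-336, 2) = 112896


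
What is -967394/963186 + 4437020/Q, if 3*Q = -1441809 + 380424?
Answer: -461593470595/34077039087 ≈ -13.546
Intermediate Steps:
Q = -353795 (Q = (-1441809 + 380424)/3 = (⅓)*(-1061385) = -353795)
-967394/963186 + 4437020/Q = -967394/963186 + 4437020/(-353795) = -967394*1/963186 + 4437020*(-1/353795) = -483697/481593 - 887404/70759 = -461593470595/34077039087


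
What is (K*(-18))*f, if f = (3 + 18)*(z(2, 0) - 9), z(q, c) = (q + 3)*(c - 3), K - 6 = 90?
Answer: 870912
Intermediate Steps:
K = 96 (K = 6 + 90 = 96)
z(q, c) = (-3 + c)*(3 + q) (z(q, c) = (3 + q)*(-3 + c) = (-3 + c)*(3 + q))
f = -504 (f = (3 + 18)*((-9 - 3*2 + 3*0 + 0*2) - 9) = 21*((-9 - 6 + 0 + 0) - 9) = 21*(-15 - 9) = 21*(-24) = -504)
(K*(-18))*f = (96*(-18))*(-504) = -1728*(-504) = 870912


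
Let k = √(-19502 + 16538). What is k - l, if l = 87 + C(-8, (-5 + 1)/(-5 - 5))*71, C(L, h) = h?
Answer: -577/5 + 2*I*√741 ≈ -115.4 + 54.443*I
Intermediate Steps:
k = 2*I*√741 (k = √(-2964) = 2*I*√741 ≈ 54.443*I)
l = 577/5 (l = 87 + ((-5 + 1)/(-5 - 5))*71 = 87 - 4/(-10)*71 = 87 - 4*(-⅒)*71 = 87 + (⅖)*71 = 87 + 142/5 = 577/5 ≈ 115.40)
k - l = 2*I*√741 - 1*577/5 = 2*I*√741 - 577/5 = -577/5 + 2*I*√741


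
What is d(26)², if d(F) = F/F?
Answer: 1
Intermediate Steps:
d(F) = 1
d(26)² = 1² = 1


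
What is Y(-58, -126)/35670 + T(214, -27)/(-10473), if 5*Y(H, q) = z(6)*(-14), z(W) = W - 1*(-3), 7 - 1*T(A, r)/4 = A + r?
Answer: 7060689/103769975 ≈ 0.068042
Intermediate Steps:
T(A, r) = 28 - 4*A - 4*r (T(A, r) = 28 - 4*(A + r) = 28 + (-4*A - 4*r) = 28 - 4*A - 4*r)
z(W) = 3 + W (z(W) = W + 3 = 3 + W)
Y(H, q) = -126/5 (Y(H, q) = ((3 + 6)*(-14))/5 = (9*(-14))/5 = (⅕)*(-126) = -126/5)
Y(-58, -126)/35670 + T(214, -27)/(-10473) = -126/5/35670 + (28 - 4*214 - 4*(-27))/(-10473) = -126/5*1/35670 + (28 - 856 + 108)*(-1/10473) = -21/29725 - 720*(-1/10473) = -21/29725 + 240/3491 = 7060689/103769975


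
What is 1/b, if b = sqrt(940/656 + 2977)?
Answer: 2*sqrt(20026983)/488463 ≈ 0.018323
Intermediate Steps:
b = sqrt(20026983)/82 (b = sqrt(940*(1/656) + 2977) = sqrt(235/164 + 2977) = sqrt(488463/164) = sqrt(20026983)/82 ≈ 54.575)
1/b = 1/(sqrt(20026983)/82) = 2*sqrt(20026983)/488463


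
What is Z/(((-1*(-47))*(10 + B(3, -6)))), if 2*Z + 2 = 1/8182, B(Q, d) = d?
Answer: -16363/3076432 ≈ -0.0053188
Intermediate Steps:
Z = -16363/16364 (Z = -1 + (½)/8182 = -1 + (½)*(1/8182) = -1 + 1/16364 = -16363/16364 ≈ -0.99994)
Z/(((-1*(-47))*(10 + B(3, -6)))) = -16363*1/(47*(10 - 6))/16364 = -16363/(16364*(47*4)) = -16363/16364/188 = -16363/16364*1/188 = -16363/3076432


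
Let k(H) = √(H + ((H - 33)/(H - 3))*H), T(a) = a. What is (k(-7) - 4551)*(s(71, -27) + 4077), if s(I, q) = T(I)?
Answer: -18877548 + 4148*I*√35 ≈ -1.8878e+7 + 24540.0*I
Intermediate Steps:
s(I, q) = I
k(H) = √(H + H*(-33 + H)/(-3 + H)) (k(H) = √(H + ((-33 + H)/(-3 + H))*H) = √(H + H*(-33 + H)/(-3 + H)))
(k(-7) - 4551)*(s(71, -27) + 4077) = (√2*√(-7*(-18 - 7)/(-3 - 7)) - 4551)*(71 + 4077) = (√2*√(-7*(-25)/(-10)) - 4551)*4148 = (√2*√(-7*(-⅒)*(-25)) - 4551)*4148 = (√2*√(-35/2) - 4551)*4148 = (√2*(I*√70/2) - 4551)*4148 = (I*√35 - 4551)*4148 = (-4551 + I*√35)*4148 = -18877548 + 4148*I*√35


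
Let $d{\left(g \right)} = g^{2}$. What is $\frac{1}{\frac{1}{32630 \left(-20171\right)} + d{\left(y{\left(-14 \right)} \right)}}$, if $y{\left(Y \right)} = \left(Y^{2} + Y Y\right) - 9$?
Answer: $\frac{658179730}{96547726413969} \approx 6.8171 \cdot 10^{-6}$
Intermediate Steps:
$y{\left(Y \right)} = -9 + 2 Y^{2}$ ($y{\left(Y \right)} = \left(Y^{2} + Y^{2}\right) - 9 = 2 Y^{2} - 9 = -9 + 2 Y^{2}$)
$\frac{1}{\frac{1}{32630 \left(-20171\right)} + d{\left(y{\left(-14 \right)} \right)}} = \frac{1}{\frac{1}{32630 \left(-20171\right)} + \left(-9 + 2 \left(-14\right)^{2}\right)^{2}} = \frac{1}{\frac{1}{32630} \left(- \frac{1}{20171}\right) + \left(-9 + 2 \cdot 196\right)^{2}} = \frac{1}{- \frac{1}{658179730} + \left(-9 + 392\right)^{2}} = \frac{1}{- \frac{1}{658179730} + 383^{2}} = \frac{1}{- \frac{1}{658179730} + 146689} = \frac{1}{\frac{96547726413969}{658179730}} = \frac{658179730}{96547726413969}$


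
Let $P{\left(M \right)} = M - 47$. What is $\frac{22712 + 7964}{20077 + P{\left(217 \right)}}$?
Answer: $\frac{30676}{20247} \approx 1.5151$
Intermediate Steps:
$P{\left(M \right)} = -47 + M$
$\frac{22712 + 7964}{20077 + P{\left(217 \right)}} = \frac{22712 + 7964}{20077 + \left(-47 + 217\right)} = \frac{30676}{20077 + 170} = \frac{30676}{20247}$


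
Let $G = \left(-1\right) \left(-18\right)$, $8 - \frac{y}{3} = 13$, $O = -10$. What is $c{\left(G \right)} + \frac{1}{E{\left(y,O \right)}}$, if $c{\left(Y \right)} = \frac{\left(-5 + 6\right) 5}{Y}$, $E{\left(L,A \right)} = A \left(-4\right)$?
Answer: $\frac{109}{360} \approx 0.30278$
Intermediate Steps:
$y = -15$ ($y = 24 - 39 = -15$)
$E{\left(L,A \right)} = - 4 A$
$G = 18$
$c{\left(Y \right)} = \frac{5}{Y}$ ($c{\left(Y \right)} = \frac{1 \cdot 5}{Y} = \frac{5}{Y}$)
$c{\left(G \right)} + \frac{1}{E{\left(y,O \right)}} = \frac{5}{18} + \frac{1}{\left(-4\right) \left(-10\right)} = 5 \cdot \frac{1}{18} + \frac{1}{40} = \frac{5}{18} + \frac{1}{40} = \frac{109}{360}$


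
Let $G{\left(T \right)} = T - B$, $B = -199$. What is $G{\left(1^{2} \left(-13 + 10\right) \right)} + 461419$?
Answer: $461615$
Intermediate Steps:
$G{\left(T \right)} = 199 + T$ ($G{\left(T \right)} = T - -199 = T + 199 = 199 + T$)
$G{\left(1^{2} \left(-13 + 10\right) \right)} + 461419 = \left(199 + 1^{2} \left(-13 + 10\right)\right) + 461419 = \left(199 + 1 \left(-3\right)\right) + 461419 = \left(199 - 3\right) + 461419 = 196 + 461419 = 461615$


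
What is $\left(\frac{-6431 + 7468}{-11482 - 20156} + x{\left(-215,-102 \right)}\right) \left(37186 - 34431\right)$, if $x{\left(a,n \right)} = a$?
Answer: $- \frac{18742835285}{31638} \approx -5.9242 \cdot 10^{5}$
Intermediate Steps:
$\left(\frac{-6431 + 7468}{-11482 - 20156} + x{\left(-215,-102 \right)}\right) \left(37186 - 34431\right) = \left(\frac{-6431 + 7468}{-11482 - 20156} - 215\right) \left(37186 - 34431\right) = \left(\frac{1037}{-31638} - 215\right) \left(37186 - 34431\right) = \left(1037 \left(- \frac{1}{31638}\right) - 215\right) 2755 = \left(- \frac{1037}{31638} - 215\right) 2755 = \left(- \frac{6803207}{31638}\right) 2755 = - \frac{18742835285}{31638}$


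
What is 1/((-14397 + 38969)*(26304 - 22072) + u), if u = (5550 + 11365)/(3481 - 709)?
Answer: 2772/288256704403 ≈ 9.6164e-9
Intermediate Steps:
u = 16915/2772 ≈ 6.1021
1/((-14397 + 38969)*(26304 - 22072) + u) = 1/((-14397 + 38969)*(26304 - 22072) + 16915/2772) = 1/(24572*4232 + 16915/2772) = 1/(103988704 + 16915/2772) = 1/(288256704403/2772) = 2772/288256704403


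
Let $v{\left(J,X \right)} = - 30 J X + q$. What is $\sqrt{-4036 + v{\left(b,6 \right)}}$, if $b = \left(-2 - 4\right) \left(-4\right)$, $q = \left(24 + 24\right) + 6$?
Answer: $i \sqrt{8302} \approx 91.115 i$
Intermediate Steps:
$q = 54$ ($q = 48 + 6 = 54$)
$b = 24$ ($b = \left(-6\right) \left(-4\right) = 24$)
$v{\left(J,X \right)} = 54 - 30 J X$ ($v{\left(J,X \right)} = - 30 J X + 54 = 54 - 30 J X$)
$\sqrt{-4036 + v{\left(b,6 \right)}} = \sqrt{-4036 + \left(54 - 720 \cdot 6\right)} = \sqrt{-4036 + \left(54 - 4320\right)} = \sqrt{-4036 - 4266} = \sqrt{-8302} = i \sqrt{8302}$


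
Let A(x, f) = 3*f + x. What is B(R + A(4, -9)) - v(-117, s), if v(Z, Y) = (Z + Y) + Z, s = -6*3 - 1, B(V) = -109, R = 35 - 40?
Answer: 144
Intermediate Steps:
A(x, f) = x + 3*f
R = -5
s = -19 (s = -18 - 1 = -19)
v(Z, Y) = Y + 2*Z (v(Z, Y) = (Y + Z) + Z = Y + 2*Z)
B(R + A(4, -9)) - v(-117, s) = -109 - (-19 + 2*(-117)) = -109 - (-19 - 234) = -109 - 1*(-253) = -109 + 253 = 144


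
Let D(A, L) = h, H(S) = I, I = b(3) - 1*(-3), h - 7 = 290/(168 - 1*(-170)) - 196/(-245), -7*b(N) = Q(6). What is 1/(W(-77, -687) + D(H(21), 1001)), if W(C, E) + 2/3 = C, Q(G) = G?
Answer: -2535/174937 ≈ -0.014491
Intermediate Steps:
b(N) = -6/7 (b(N) = -⅐*6 = -6/7)
W(C, E) = -⅔ + C
h = 7316/845 (h = 7 + (290/(168 - 1*(-170)) - 196/(-245)) = 7 + (290/(168 + 170) - 196*(-1/245)) = 7 + (290/338 + ⅘) = 7 + (290*(1/338) + ⅘) = 7 + (145/169 + ⅘) = 7 + 1401/845 = 7316/845 ≈ 8.6580)
I = 15/7 (I = -6/7 - 1*(-3) = -6/7 + 3 = 15/7 ≈ 2.1429)
H(S) = 15/7
D(A, L) = 7316/845
1/(W(-77, -687) + D(H(21), 1001)) = 1/((-⅔ - 77) + 7316/845) = 1/(-233/3 + 7316/845) = 1/(-174937/2535) = -2535/174937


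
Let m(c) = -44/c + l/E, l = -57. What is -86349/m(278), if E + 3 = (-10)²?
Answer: 1164243567/10057 ≈ 1.1576e+5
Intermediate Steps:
E = 97 (E = -3 + (-10)² = -3 + 100 = 97)
m(c) = -57/97 - 44/c (m(c) = -44/c - 57/97 = -57/97 - 44/c)
-86349/m(278) = -86349/(-57/97 - 44/278) = -86349/(-57/97 - 44*1/278) = -86349/(-57/97 - 22/139) = -86349/(-10057/13483) = -86349*(-13483/10057) = 1164243567/10057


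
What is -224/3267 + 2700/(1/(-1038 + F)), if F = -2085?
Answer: -27547670924/3267 ≈ -8.4321e+6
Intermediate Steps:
-224/3267 + 2700/(1/(-1038 + F)) = -224/3267 + 2700/(1/(-1038 - 2085)) = -224*1/3267 + 2700/(1/(-3123)) = -224/3267 + 2700/(-1/3123) = -224/3267 + 2700*(-3123) = -224/3267 - 8432100 = -27547670924/3267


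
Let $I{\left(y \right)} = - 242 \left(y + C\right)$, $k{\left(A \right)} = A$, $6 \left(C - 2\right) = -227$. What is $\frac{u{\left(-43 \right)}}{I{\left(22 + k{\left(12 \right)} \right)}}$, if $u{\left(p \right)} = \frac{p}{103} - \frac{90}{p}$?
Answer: $\frac{22263}{5894999} \approx 0.0037766$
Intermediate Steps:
$C = - \frac{215}{6}$ ($C = 2 + \frac{1}{6} \left(-227\right) = 2 - \frac{227}{6} = - \frac{215}{6} \approx -35.833$)
$u{\left(p \right)} = - \frac{90}{p} + \frac{p}{103}$ ($u{\left(p \right)} = p \frac{1}{103} - \frac{90}{p} = \frac{p}{103} - \frac{90}{p} = - \frac{90}{p} + \frac{p}{103}$)
$I{\left(y \right)} = \frac{26015}{3} - 242 y$ ($I{\left(y \right)} = - 242 \left(y - \frac{215}{6}\right) = - 242 \left(- \frac{215}{6} + y\right) = \frac{26015}{3} - 242 y$)
$\frac{u{\left(-43 \right)}}{I{\left(22 + k{\left(12 \right)} \right)}} = \frac{- \frac{90}{-43} + \frac{1}{103} \left(-43\right)}{\frac{26015}{3} - 242 \left(22 + 12\right)} = \frac{\left(-90\right) \left(- \frac{1}{43}\right) - \frac{43}{103}}{\frac{26015}{3} - 8228} = \frac{\frac{90}{43} - \frac{43}{103}}{\frac{26015}{3} - 8228} = \frac{7421}{4429 \cdot \frac{1331}{3}} = \frac{7421}{4429} \cdot \frac{3}{1331} = \frac{22263}{5894999}$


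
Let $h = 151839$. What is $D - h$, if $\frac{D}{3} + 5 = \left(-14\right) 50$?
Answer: $-153954$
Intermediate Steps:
$D = -2115$ ($D = -15 + 3 \left(\left(-14\right) 50\right) = -15 + 3 \left(-700\right) = -15 - 2100 = -2115$)
$D - h = -2115 - 151839 = -153954$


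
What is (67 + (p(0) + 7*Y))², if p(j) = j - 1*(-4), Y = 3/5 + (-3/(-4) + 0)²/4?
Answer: 594335641/102400 ≈ 5804.1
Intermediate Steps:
Y = 237/320 (Y = 3*(⅕) + (-3*(-¼) + 0)²*(¼) = ⅗ + (¾ + 0)²*(¼) = ⅗ + (¾)²*(¼) = ⅗ + (9/16)*(¼) = ⅗ + 9/64 = 237/320 ≈ 0.74063)
p(j) = 4 + j (p(j) = j + 4 = 4 + j)
(67 + (p(0) + 7*Y))² = (67 + ((4 + 0) + 7*(237/320)))² = (67 + (4 + 1659/320))² = (67 + 2939/320)² = (24379/320)² = 594335641/102400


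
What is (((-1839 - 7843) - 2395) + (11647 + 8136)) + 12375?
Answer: 20081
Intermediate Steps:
(((-1839 - 7843) - 2395) + (11647 + 8136)) + 12375 = ((-9682 - 2395) + 19783) + 12375 = (-12077 + 19783) + 12375 = 7706 + 12375 = 20081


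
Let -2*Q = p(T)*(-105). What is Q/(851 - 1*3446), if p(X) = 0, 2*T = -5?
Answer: 0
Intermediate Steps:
T = -5/2 (T = (1/2)*(-5) = -5/2 ≈ -2.5000)
Q = 0 (Q = -0*(-105) = -1/2*0 = 0)
Q/(851 - 1*3446) = 0/(851 - 1*3446) = 0/(851 - 3446) = 0/(-2595) = 0*(-1/2595) = 0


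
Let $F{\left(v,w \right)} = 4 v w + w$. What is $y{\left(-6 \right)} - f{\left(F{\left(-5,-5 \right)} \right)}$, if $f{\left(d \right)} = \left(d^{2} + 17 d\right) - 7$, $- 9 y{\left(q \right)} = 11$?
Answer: $- \frac{95708}{9} \approx -10634.0$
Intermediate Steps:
$y{\left(q \right)} = - \frac{11}{9}$ ($y{\left(q \right)} = \left(- \frac{1}{9}\right) 11 = - \frac{11}{9}$)
$F{\left(v,w \right)} = w + 4 v w$ ($F{\left(v,w \right)} = 4 v w + w = w + 4 v w$)
$f{\left(d \right)} = -7 + d^{2} + 17 d$
$y{\left(-6 \right)} - f{\left(F{\left(-5,-5 \right)} \right)} = - \frac{11}{9} - \left(-7 + \left(- 5 \left(1 + 4 \left(-5\right)\right)\right)^{2} + 17 \left(- 5 \left(1 + 4 \left(-5\right)\right)\right)\right) = - \frac{11}{9} - \left(-7 + \left(- 5 \left(1 - 20\right)\right)^{2} + 17 \left(- 5 \left(1 - 20\right)\right)\right) = - \frac{11}{9} - \left(-7 + \left(\left(-5\right) \left(-19\right)\right)^{2} + 17 \left(\left(-5\right) \left(-19\right)\right)\right) = - \frac{11}{9} - \left(-7 + 95^{2} + 17 \cdot 95\right) = - \frac{11}{9} - \left(-7 + 9025 + 1615\right) = - \frac{11}{9} - 10633 = - \frac{95708}{9}$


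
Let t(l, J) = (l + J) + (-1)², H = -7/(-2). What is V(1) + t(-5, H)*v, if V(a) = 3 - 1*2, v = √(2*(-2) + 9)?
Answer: 1 - √5/2 ≈ -0.11803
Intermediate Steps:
v = √5 (v = √(-4 + 9) = √5 ≈ 2.2361)
H = 7/2 (H = -7*(-½) = 7/2 ≈ 3.5000)
t(l, J) = 1 + J + l (t(l, J) = (J + l) + 1 = 1 + J + l)
V(a) = 1 (V(a) = 3 - 2 = 1)
V(1) + t(-5, H)*v = 1 + (1 + 7/2 - 5)*√5 = 1 - √5/2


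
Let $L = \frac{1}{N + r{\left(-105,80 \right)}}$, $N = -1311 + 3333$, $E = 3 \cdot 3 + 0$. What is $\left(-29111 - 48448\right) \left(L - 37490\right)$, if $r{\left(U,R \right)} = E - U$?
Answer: $\frac{2070273054067}{712} \approx 2.9077 \cdot 10^{9}$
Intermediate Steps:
$E = 9$ ($E = 9 + 0 = 9$)
$r{\left(U,R \right)} = 9 - U$
$N = 2022$
$L = \frac{1}{2136}$ ($L = \frac{1}{2022 + \left(9 - -105\right)} = \frac{1}{2022 + \left(9 + 105\right)} = \frac{1}{2022 + 114} = \frac{1}{2136} \approx 0.00046816$)
$\left(-29111 - 48448\right) \left(L - 37490\right) = \left(-29111 - 48448\right) \left(\frac{1}{2136} - 37490\right) = \left(-77559\right) \left(- \frac{80078639}{2136}\right) = \frac{2070273054067}{712}$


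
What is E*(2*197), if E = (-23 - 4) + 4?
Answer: -9062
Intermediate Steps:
E = -23 (E = -27 + 4 = -23)
E*(2*197) = -46*197 = -23*394 = -9062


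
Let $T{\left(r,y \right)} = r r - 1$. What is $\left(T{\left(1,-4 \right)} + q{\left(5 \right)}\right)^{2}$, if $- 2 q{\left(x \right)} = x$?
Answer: $\frac{25}{4} \approx 6.25$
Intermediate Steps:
$T{\left(r,y \right)} = -1 + r^{2}$ ($T{\left(r,y \right)} = r^{2} - 1 = -1 + r^{2}$)
$q{\left(x \right)} = - \frac{x}{2}$
$\left(T{\left(1,-4 \right)} + q{\left(5 \right)}\right)^{2} = \left(\left(-1 + 1^{2}\right) - \frac{5}{2}\right)^{2} = \left(\left(-1 + 1\right) - \frac{5}{2}\right)^{2} = \left(0 - \frac{5}{2}\right)^{2} = \left(- \frac{5}{2}\right)^{2} = \frac{25}{4}$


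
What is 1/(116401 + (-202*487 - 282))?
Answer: 1/17745 ≈ 5.6354e-5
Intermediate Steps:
1/(116401 + (-202*487 - 282)) = 1/(116401 + (-98374 - 282)) = 1/(116401 - 98656) = 1/17745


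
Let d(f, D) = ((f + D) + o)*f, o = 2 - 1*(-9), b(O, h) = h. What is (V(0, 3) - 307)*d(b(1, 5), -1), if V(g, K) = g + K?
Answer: -22800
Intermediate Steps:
o = 11 (o = 2 + 9 = 11)
d(f, D) = f*(11 + D + f) (d(f, D) = ((f + D) + 11)*f = ((D + f) + 11)*f = (11 + D + f)*f = f*(11 + D + f))
V(g, K) = K + g
(V(0, 3) - 307)*d(b(1, 5), -1) = ((3 + 0) - 307)*(5*(11 - 1 + 5)) = (3 - 307)*(5*15) = -304*75 = -22800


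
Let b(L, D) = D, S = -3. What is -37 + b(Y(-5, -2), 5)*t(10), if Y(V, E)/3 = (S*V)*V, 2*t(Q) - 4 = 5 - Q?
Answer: -79/2 ≈ -39.500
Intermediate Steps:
t(Q) = 9/2 - Q/2 (t(Q) = 2 + (5 - Q)/2 = 2 + (5/2 - Q/2) = 9/2 - Q/2)
Y(V, E) = -9*V² (Y(V, E) = 3*((-3*V)*V) = 3*(-3*V²) = -9*V²)
-37 + b(Y(-5, -2), 5)*t(10) = -37 + 5*(9/2 - ½*10) = -37 + 5*(9/2 - 5) = -37 + 5*(-½) = -37 - 5/2 = -79/2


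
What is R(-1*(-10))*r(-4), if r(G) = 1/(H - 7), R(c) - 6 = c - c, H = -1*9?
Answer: -3/8 ≈ -0.37500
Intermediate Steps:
H = -9
R(c) = 6 (R(c) = 6 + (c - c) = 6 + 0 = 6)
r(G) = -1/16 (r(G) = 1/(-9 - 7) = 1/(-16) = -1/16)
R(-1*(-10))*r(-4) = 6*(-1/16) = -3/8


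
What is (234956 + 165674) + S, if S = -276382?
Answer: 124248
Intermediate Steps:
(234956 + 165674) + S = (234956 + 165674) - 276382 = 400630 - 276382 = 124248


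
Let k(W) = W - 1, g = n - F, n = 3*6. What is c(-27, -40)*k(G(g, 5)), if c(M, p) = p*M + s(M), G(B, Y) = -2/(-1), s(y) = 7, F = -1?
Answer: 1087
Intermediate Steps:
n = 18
g = 19 (g = 18 - 1*(-1) = 18 + 1 = 19)
G(B, Y) = 2 (G(B, Y) = -2*(-1) = 2)
k(W) = -1 + W
c(M, p) = 7 + M*p (c(M, p) = p*M + 7 = M*p + 7 = 7 + M*p)
c(-27, -40)*k(G(g, 5)) = (7 - 27*(-40))*(-1 + 2) = (7 + 1080)*1 = 1087*1 = 1087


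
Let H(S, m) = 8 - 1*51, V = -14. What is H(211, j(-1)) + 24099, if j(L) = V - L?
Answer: 24056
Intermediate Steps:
j(L) = -14 - L
H(S, m) = -43 (H(S, m) = 8 - 51 = -43)
H(211, j(-1)) + 24099 = -43 + 24099 = 24056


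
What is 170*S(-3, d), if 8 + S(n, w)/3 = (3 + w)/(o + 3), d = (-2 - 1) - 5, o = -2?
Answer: -6630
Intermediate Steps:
d = -8 (d = -3 - 5 = -8)
S(n, w) = -15 + 3*w (S(n, w) = -24 + 3*((3 + w)/(-2 + 3)) = -24 + 3*((3 + w)/1) = -24 + 3*((3 + w)*1) = -24 + 3*(3 + w) = -24 + (9 + 3*w) = -15 + 3*w)
170*S(-3, d) = 170*(-15 + 3*(-8)) = 170*(-15 - 24) = 170*(-39) = -6630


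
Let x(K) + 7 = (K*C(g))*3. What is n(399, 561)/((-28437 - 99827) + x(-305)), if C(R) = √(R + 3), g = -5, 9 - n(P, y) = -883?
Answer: -38139244/5485041297 + 272060*I*√2/5485041297 ≈ -0.0069533 + 7.0145e-5*I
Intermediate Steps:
n(P, y) = 892 (n(P, y) = 9 - 1*(-883) = 9 + 883 = 892)
C(R) = √(3 + R)
x(K) = -7 + 3*I*K*√2 (x(K) = -7 + (K*√(3 - 5))*3 = -7 + (K*√(-2))*3 = -7 + (K*(I*√2))*3 = -7 + (I*K*√2)*3 = -7 + 3*I*K*√2)
n(399, 561)/((-28437 - 99827) + x(-305)) = 892/((-28437 - 99827) + (-7 + 3*I*(-305)*√2)) = 892/(-128264 + (-7 - 915*I*√2)) = 892/(-128271 - 915*I*√2)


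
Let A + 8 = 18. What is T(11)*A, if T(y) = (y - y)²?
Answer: 0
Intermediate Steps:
T(y) = 0 (T(y) = 0² = 0)
A = 10 (A = -8 + 18 = 10)
T(11)*A = 0*10 = 0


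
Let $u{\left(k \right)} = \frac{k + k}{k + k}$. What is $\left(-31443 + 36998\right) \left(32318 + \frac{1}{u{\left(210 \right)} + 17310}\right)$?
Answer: $\frac{3107783073945}{17311} \approx 1.7953 \cdot 10^{8}$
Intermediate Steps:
$u{\left(k \right)} = 1$ ($u{\left(k \right)} = \frac{2 k}{2 k} = 2 k \frac{1}{2 k} = 1$)
$\left(-31443 + 36998\right) \left(32318 + \frac{1}{u{\left(210 \right)} + 17310}\right) = \left(-31443 + 36998\right) \left(32318 + \frac{1}{1 + 17310}\right) = 5555 \left(32318 + \frac{1}{17311}\right) = 5555 \cdot \frac{559456899}{17311} = \frac{3107783073945}{17311}$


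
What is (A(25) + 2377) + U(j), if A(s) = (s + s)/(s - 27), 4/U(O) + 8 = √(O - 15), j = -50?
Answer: 303376/129 - 4*I*√65/129 ≈ 2351.8 - 0.24999*I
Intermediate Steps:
U(O) = 4/(-8 + √(-15 + O)) (U(O) = 4/(-8 + √(O - 15)) = 4/(-8 + √(-15 + O)))
A(s) = 2*s/(-27 + s) (A(s) = (2*s)/(-27 + s) = 2*s/(-27 + s))
(A(25) + 2377) + U(j) = (2*25/(-27 + 25) + 2377) + 4/(-8 + √(-15 - 50)) = (2*25/(-2) + 2377) + 4/(-8 + √(-65)) = (2*25*(-½) + 2377) + 4/(-8 + I*√65) = (-25 + 2377) + 4/(-8 + I*√65) = 2352 + 4/(-8 + I*√65)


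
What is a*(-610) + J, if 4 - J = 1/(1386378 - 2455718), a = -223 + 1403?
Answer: -769706654639/1069340 ≈ -7.1980e+5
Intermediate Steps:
a = 1180
J = 4277361/1069340 (J = 4 - 1/(1386378 - 2455718) = 4 - 1/(-1069340) = 4 - 1*(-1/1069340) = 4 + 1/1069340 = 4277361/1069340 ≈ 4.0000)
a*(-610) + J = 1180*(-610) + 4277361/1069340 = -719800 + 4277361/1069340 = -769706654639/1069340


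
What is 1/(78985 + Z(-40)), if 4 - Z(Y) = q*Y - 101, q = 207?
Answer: 1/87370 ≈ 1.1446e-5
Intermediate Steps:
Z(Y) = 105 - 207*Y (Z(Y) = 4 - (207*Y - 101) = 4 - (-101 + 207*Y) = 4 + (101 - 207*Y) = 105 - 207*Y)
1/(78985 + Z(-40)) = 1/(78985 + (105 - 207*(-40))) = 1/(78985 + (105 + 8280)) = 1/(78985 + 8385) = 1/87370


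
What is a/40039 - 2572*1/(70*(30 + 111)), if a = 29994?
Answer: 96530236/197592465 ≈ 0.48853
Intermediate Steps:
a/40039 - 2572*1/(70*(30 + 111)) = 29994/40039 - 2572*1/(70*(30 + 111)) = 29994*(1/40039) - 2572/(70*141) = 29994/40039 - 2572/9870 = 29994/40039 - 2572*1/9870 = 29994/40039 - 1286/4935 = 96530236/197592465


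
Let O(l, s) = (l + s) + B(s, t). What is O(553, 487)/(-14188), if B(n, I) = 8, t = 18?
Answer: -262/3547 ≈ -0.073865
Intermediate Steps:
O(l, s) = 8 + l + s (O(l, s) = (l + s) + 8 = 8 + l + s)
O(553, 487)/(-14188) = (8 + 553 + 487)/(-14188) = 1048*(-1/14188) = -262/3547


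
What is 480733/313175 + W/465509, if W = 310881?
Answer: 321145695272/145785781075 ≈ 2.2029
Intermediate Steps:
480733/313175 + W/465509 = 480733/313175 + 310881/465509 = 321145695272/145785781075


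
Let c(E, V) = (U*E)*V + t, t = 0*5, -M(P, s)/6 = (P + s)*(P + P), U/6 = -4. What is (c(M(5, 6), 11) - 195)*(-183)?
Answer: -31850235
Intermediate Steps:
U = -24 (U = 6*(-4) = -24)
M(P, s) = -12*P*(P + s) (M(P, s) = -6*(P + s)*(P + P) = -6*(P + s)*2*P = -12*P*(P + s))
t = 0
c(E, V) = -24*E*V (c(E, V) = (-24*E)*V + 0 = -24*E*V + 0 = -24*E*V)
(c(M(5, 6), 11) - 195)*(-183) = (-24*(-12*5*(5 + 6))*11 - 195)*(-183) = (-24*(-12*5*11)*11 - 195)*(-183) = (-24*(-660)*11 - 195)*(-183) = (174240 - 195)*(-183) = 174045*(-183) = -31850235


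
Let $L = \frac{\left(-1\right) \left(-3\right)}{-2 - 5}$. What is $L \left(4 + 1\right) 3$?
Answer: $- \frac{45}{7} \approx -6.4286$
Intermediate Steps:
$L = - \frac{3}{7}$ ($L = \frac{3}{-7} = 3 \left(- \frac{1}{7}\right) = - \frac{3}{7} \approx -0.42857$)
$L \left(4 + 1\right) 3 = - \frac{3 \left(4 + 1\right)}{7} \cdot 3 = \left(- \frac{3}{7}\right) 5 \cdot 3 = \left(- \frac{15}{7}\right) 3 = - \frac{45}{7}$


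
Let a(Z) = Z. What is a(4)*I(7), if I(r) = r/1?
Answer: 28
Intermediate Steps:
I(r) = r (I(r) = r*1 = r)
a(4)*I(7) = 4*7 = 28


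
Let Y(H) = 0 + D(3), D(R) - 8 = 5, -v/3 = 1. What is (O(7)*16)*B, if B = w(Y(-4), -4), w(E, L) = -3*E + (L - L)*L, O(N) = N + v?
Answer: -2496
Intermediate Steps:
v = -3 (v = -3*1 = -3)
D(R) = 13 (D(R) = 8 + 5 = 13)
O(N) = -3 + N (O(N) = N - 3 = -3 + N)
Y(H) = 13 (Y(H) = 0 + 13 = 13)
w(E, L) = -3*E (w(E, L) = -3*E + 0*L = -3*E + 0 = -3*E)
B = -39 (B = -3*13 = -39)
(O(7)*16)*B = ((-3 + 7)*16)*(-39) = (4*16)*(-39) = 64*(-39) = -2496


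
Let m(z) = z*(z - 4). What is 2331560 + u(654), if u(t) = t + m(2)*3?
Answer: 2332202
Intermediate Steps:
m(z) = z*(-4 + z)
u(t) = -12 + t (u(t) = t + (2*(-4 + 2))*3 = t + (2*(-2))*3 = t - 4*3 = t - 12 = -12 + t)
2331560 + u(654) = 2331560 + (-12 + 654) = 2331560 + 642 = 2332202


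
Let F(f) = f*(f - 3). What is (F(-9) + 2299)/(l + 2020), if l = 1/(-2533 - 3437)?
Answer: 14369790/12059399 ≈ 1.1916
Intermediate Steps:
l = -1/5970 (l = 1/(-5970) = -1/5970 ≈ -0.00016750)
F(f) = f*(-3 + f)
(F(-9) + 2299)/(l + 2020) = (-9*(-3 - 9) + 2299)/(-1/5970 + 2020) = (-9*(-12) + 2299)/(12059399/5970) = (108 + 2299)*(5970/12059399) = 2407*(5970/12059399) = 14369790/12059399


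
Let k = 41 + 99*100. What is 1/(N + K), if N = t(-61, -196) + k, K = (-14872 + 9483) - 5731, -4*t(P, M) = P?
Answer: -4/4655 ≈ -0.00085929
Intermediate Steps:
t(P, M) = -P/4
K = -11120 (K = -5389 - 5731 = -11120)
k = 9941 (k = 41 + 9900 = 9941)
N = 39825/4 (N = -¼*(-61) + 9941 = 61/4 + 9941 = 39825/4 ≈ 9956.3)
1/(N + K) = 1/(39825/4 - 11120) = 1/(-4655/4) = -4/4655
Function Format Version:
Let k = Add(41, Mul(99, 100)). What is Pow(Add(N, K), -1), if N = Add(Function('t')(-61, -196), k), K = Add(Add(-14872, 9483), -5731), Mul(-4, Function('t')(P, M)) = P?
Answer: Rational(-4, 4655) ≈ -0.00085929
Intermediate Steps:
Function('t')(P, M) = Mul(Rational(-1, 4), P)
K = -11120 (K = Add(-5389, -5731) = -11120)
k = 9941 (k = Add(41, 9900) = 9941)
N = Rational(39825, 4) (N = Add(Mul(Rational(-1, 4), -61), 9941) = Add(Rational(61, 4), 9941) = Rational(39825, 4) ≈ 9956.3)
Pow(Add(N, K), -1) = Pow(Add(Rational(39825, 4), -11120), -1) = Pow(Rational(-4655, 4), -1) = Rational(-4, 4655)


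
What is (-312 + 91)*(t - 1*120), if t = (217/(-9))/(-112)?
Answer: 3812029/144 ≈ 26472.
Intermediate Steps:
t = 31/144 (t = (217*(-⅑))*(-1/112) = -217/9*(-1/112) = 31/144 ≈ 0.21528)
(-312 + 91)*(t - 1*120) = (-312 + 91)*(31/144 - 1*120) = -221*(31/144 - 120) = -221*(-17249/144) = 3812029/144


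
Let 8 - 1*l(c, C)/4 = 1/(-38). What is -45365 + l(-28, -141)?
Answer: -861325/19 ≈ -45333.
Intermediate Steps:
l(c, C) = 610/19 (l(c, C) = 32 - 4/(-38) = 32 - 4*(-1/38) = 32 + 2/19 = 610/19)
-45365 + l(-28, -141) = -45365 + 610/19 = -861325/19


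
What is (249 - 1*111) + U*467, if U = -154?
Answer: -71780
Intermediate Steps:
(249 - 1*111) + U*467 = (249 - 1*111) - 154*467 = (249 - 111) - 71918 = 138 - 71918 = -71780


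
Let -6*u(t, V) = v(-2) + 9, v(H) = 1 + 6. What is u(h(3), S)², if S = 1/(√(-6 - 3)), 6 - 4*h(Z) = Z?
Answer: 64/9 ≈ 7.1111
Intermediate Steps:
v(H) = 7
h(Z) = 3/2 - Z/4
S = -I/3 (S = 1/(√(-9)) = 1/(3*I) = -I/3 ≈ -0.33333*I)
u(t, V) = -8/3 (u(t, V) = -(7 + 9)/6 = -⅙*16 = -8/3)
u(h(3), S)² = (-8/3)² = 64/9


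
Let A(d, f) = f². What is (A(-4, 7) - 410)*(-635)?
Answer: 229235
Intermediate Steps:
(A(-4, 7) - 410)*(-635) = (7² - 410)*(-635) = (49 - 410)*(-635) = -361*(-635) = 229235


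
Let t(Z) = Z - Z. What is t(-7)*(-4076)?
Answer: 0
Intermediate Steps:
t(Z) = 0
t(-7)*(-4076) = 0*(-4076) = 0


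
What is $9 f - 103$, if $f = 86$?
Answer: $671$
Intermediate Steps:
$9 f - 103 = 9 \cdot 86 - 103 = 774 - 103 = 671$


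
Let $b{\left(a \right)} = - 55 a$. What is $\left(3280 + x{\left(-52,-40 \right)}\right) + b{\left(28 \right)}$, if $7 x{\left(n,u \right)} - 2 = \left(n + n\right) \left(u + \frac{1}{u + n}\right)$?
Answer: $\frac{375892}{161} \approx 2334.7$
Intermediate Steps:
$x{\left(n,u \right)} = \frac{2}{7} + \frac{2 n \left(u + \frac{1}{n + u}\right)}{7}$ ($x{\left(n,u \right)} = \frac{2}{7} + \frac{\left(n + n\right) \left(u + \frac{1}{u + n}\right)}{7} = \frac{2}{7} + \frac{2 n \left(u + \frac{1}{n + u}\right)}{7}$)
$\left(3280 + x{\left(-52,-40 \right)}\right) + b{\left(28 \right)} = \left(3280 + \frac{2 \left(-40 + 2 \left(-52\right) - 52 \left(-40\right)^{2} - 40 \left(-52\right)^{2}\right)}{7 \left(-52 - 40\right)}\right) - 1540 = \left(3280 + \frac{2 \left(-40 - 104 - 83200 - 108160\right)}{7 \left(-92\right)}\right) - 1540 = \left(3280 + \frac{2}{7} \left(- \frac{1}{92}\right) \left(-40 - 104 - 83200 - 108160\right)\right) - 1540 = \left(3280 + \frac{2}{7} \left(- \frac{1}{92}\right) \left(-191504\right)\right) - 1540 = \left(3280 + \frac{95752}{161}\right) - 1540 = \frac{623832}{161} - 1540 = \frac{375892}{161}$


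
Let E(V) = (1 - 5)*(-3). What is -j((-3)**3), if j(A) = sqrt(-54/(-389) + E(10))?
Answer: -sqrt(1836858)/389 ≈ -3.4841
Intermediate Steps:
E(V) = 12 (E(V) = -4*(-3) = 12)
j(A) = sqrt(1836858)/389 (j(A) = sqrt(-54/(-389) + 12) = sqrt(-54*(-1/389) + 12) = sqrt(54/389 + 12) = sqrt(4722/389) = sqrt(1836858)/389)
-j((-3)**3) = -sqrt(1836858)/389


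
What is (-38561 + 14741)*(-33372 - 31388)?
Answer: 1542583200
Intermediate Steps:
(-38561 + 14741)*(-33372 - 31388) = -23820*(-64760) = 1542583200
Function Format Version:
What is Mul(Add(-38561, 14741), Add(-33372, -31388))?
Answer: 1542583200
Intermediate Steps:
Mul(Add(-38561, 14741), Add(-33372, -31388)) = Mul(-23820, -64760) = 1542583200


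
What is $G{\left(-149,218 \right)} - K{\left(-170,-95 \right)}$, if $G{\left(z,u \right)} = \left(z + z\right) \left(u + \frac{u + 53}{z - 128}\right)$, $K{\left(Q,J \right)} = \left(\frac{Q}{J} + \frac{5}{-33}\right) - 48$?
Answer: $- \frac{11224195177}{173679} \approx -64626.0$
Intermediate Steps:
$K{\left(Q,J \right)} = - \frac{1589}{33} + \frac{Q}{J}$ ($K{\left(Q,J \right)} = \left(\frac{Q}{J} + 5 \left(- \frac{1}{33}\right)\right) - 48 = \left(\frac{Q}{J} - \frac{5}{33}\right) - 48 = \left(- \frac{5}{33} + \frac{Q}{J}\right) - 48 = - \frac{1589}{33} + \frac{Q}{J}$)
$G{\left(z,u \right)} = 2 z \left(u + \frac{53 + u}{-128 + z}\right)$
$G{\left(-149,218 \right)} - K{\left(-170,-95 \right)} = 2 \left(-149\right) \frac{1}{-128 - 149} \left(53 - 27686 + 218 \left(-149\right)\right) - \left(- \frac{1589}{33} - \frac{170}{-95}\right) = 2 \left(-149\right) \frac{1}{-277} \left(53 - 27686 - 32482\right) - \left(- \frac{1589}{33} - - \frac{34}{19}\right) = 2 \left(-149\right) \left(- \frac{1}{277}\right) \left(-60115\right) - \left(- \frac{1589}{33} + \frac{34}{19}\right) = - \frac{17914270}{277} - - \frac{29069}{627} = - \frac{17914270}{277} + \frac{29069}{627} = - \frac{11224195177}{173679}$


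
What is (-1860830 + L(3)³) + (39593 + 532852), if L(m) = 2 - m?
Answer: -1288386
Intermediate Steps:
(-1860830 + L(3)³) + (39593 + 532852) = (-1860830 + (2 - 1*3)³) + (39593 + 532852) = (-1860830 + (2 - 3)³) + 572445 = (-1860830 + (-1)³) + 572445 = (-1860830 - 1) + 572445 = -1860831 + 572445 = -1288386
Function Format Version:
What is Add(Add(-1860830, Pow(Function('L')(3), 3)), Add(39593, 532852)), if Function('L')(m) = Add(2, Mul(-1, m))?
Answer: -1288386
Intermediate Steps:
Add(Add(-1860830, Pow(Function('L')(3), 3)), Add(39593, 532852)) = Add(Add(-1860830, Pow(Add(2, Mul(-1, 3)), 3)), Add(39593, 532852)) = Add(Add(-1860830, Pow(Add(2, -3), 3)), 572445) = Add(Add(-1860830, Pow(-1, 3)), 572445) = Add(Add(-1860830, -1), 572445) = Add(-1860831, 572445) = -1288386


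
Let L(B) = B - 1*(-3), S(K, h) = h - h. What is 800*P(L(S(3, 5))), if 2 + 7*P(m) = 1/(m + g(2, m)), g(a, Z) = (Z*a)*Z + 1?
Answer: -17200/77 ≈ -223.38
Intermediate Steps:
S(K, h) = 0
L(B) = 3 + B (L(B) = B + 3 = 3 + B)
g(a, Z) = 1 + a*Z**2 (g(a, Z) = a*Z**2 + 1 = 1 + a*Z**2)
P(m) = -2/7 + 1/(7*(1 + m + 2*m**2)) (P(m) = -2/7 + 1/(7*(m + (1 + 2*m**2))) = -2/7 + 1/(7*(1 + m + 2*m**2)))
800*P(L(S(3, 5))) = 800*((-1 - 4*(3 + 0)**2 - 2*(3 + 0))/(7*(1 + (3 + 0) + 2*(3 + 0)**2))) = 800*((-1 - 4*3**2 - 2*3)/(7*(1 + 3 + 2*3**2))) = 800*((-1 - 4*9 - 6)/(7*(1 + 3 + 2*9))) = 800*((-1 - 36 - 6)/(7*(1 + 3 + 18))) = 800*((1/7)*(-43)/22) = 800*((1/7)*(1/22)*(-43)) = 800*(-43/154) = -17200/77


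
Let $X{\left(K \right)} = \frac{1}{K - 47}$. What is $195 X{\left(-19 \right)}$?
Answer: $- \frac{65}{22} \approx -2.9545$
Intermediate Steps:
$X{\left(K \right)} = \frac{1}{-47 + K}$
$195 X{\left(-19 \right)} = \frac{195}{-47 - 19} = \frac{195}{-66} = 195 \left(- \frac{1}{66}\right) = - \frac{65}{22}$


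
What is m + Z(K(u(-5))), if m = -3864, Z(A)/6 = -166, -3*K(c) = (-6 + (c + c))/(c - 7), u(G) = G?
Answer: -4860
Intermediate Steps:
K(c) = -(-6 + 2*c)/(3*(-7 + c)) (K(c) = -(-6 + (c + c))/(3*(c - 7)) = -(-6 + 2*c)/(3*(-7 + c)))
Z(A) = -996 (Z(A) = 6*(-166) = -996)
m + Z(K(u(-5))) = -3864 - 996 = -4860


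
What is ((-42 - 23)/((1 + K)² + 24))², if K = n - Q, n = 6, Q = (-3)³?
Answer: 169/55696 ≈ 0.0030343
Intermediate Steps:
Q = -27
K = 33 (K = 6 - 1*(-27) = 6 + 27 = 33)
((-42 - 23)/((1 + K)² + 24))² = ((-42 - 23)/((1 + 33)² + 24))² = (-65/(34² + 24))² = (-65/(1156 + 24))² = (-65/1180)² = (-65*1/1180)² = (-13/236)² = 169/55696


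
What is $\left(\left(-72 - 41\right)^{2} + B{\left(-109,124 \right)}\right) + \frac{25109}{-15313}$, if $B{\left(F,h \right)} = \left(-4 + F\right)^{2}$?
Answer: $\frac{391038285}{15313} \approx 25536.0$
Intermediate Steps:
$\left(\left(-72 - 41\right)^{2} + B{\left(-109,124 \right)}\right) + \frac{25109}{-15313} = \left(\left(-72 - 41\right)^{2} + \left(-4 - 109\right)^{2}\right) + \frac{25109}{-15313} = \left(\left(-113\right)^{2} + \left(-113\right)^{2}\right) + 25109 \left(- \frac{1}{15313}\right) = \left(12769 + 12769\right) - \frac{25109}{15313} = 25538 - \frac{25109}{15313} = \frac{391038285}{15313}$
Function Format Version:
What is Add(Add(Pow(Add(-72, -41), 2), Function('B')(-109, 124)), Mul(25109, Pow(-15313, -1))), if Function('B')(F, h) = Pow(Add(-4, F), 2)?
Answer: Rational(391038285, 15313) ≈ 25536.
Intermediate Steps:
Add(Add(Pow(Add(-72, -41), 2), Function('B')(-109, 124)), Mul(25109, Pow(-15313, -1))) = Add(Add(Pow(Add(-72, -41), 2), Pow(Add(-4, -109), 2)), Mul(25109, Pow(-15313, -1))) = Add(Add(Pow(-113, 2), Pow(-113, 2)), Mul(25109, Rational(-1, 15313))) = Add(Add(12769, 12769), Rational(-25109, 15313)) = Add(25538, Rational(-25109, 15313)) = Rational(391038285, 15313)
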